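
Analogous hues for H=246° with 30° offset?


Base hue: 246°
Left analog: (246 - 30) mod 360 = 216°
Right analog: (246 + 30) mod 360 = 276°
Analogous hues = 216° and 276°


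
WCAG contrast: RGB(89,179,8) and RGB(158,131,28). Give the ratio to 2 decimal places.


Linearize each sRGB channel c=v/255: c/12.92 if c ≤ 0.04045 else ((c+0.055)/1.055)^2.4
L = 0.2126×R_lin + 0.7152×G_lin + 0.0722×B_lin
Color 1 (89,179,8):
  R=89: 89/255≈0.3490 > 0.04045 → ((0.3490+0.055)/1.055)^2.4 ≈ 0.09990
  G=179: 179/255≈0.7020 > 0.04045 → ((0.7020+0.055)/1.055)^2.4 ≈ 0.45079
  B=8: 8/255≈0.0314 ≤ 0.04045 → 0.0314/12.92 ≈ 0.00243
  L1 = 0.2126×0.09990 + 0.7152×0.45079 + 0.0722×0.00243 ≈ 0.34382
Color 2 (158,131,28):
  R=158: 158/255≈0.6196 > 0.04045 → ((0.6196+0.055)/1.055)^2.4 ≈ 0.34191
  G=131: 131/255≈0.5137 > 0.04045 → ((0.5137+0.055)/1.055)^2.4 ≈ 0.22697
  B=28: 28/255≈0.1098 > 0.04045 → ((0.1098+0.055)/1.055)^2.4 ≈ 0.01161
  L2 = 0.2126×0.34191 + 0.7152×0.22697 + 0.0722×0.01161 ≈ 0.23586
Lighter = 0.34382, Darker = 0.23586
Ratio = (L_lighter + 0.05) / (L_darker + 0.05)
Ratio = (0.34382 + 0.05) / (0.23586 + 0.05) = 0.39382 / 0.28586 ≈ 1.3777
Ratio ≈ 1.38:1


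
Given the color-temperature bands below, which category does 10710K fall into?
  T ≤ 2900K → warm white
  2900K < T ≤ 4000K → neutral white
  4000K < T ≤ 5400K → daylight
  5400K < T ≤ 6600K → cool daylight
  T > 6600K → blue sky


Temperature: 10710K
10710K > 6600K → blue sky
Classification: blue sky


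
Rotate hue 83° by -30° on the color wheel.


New hue = (H + rotation) mod 360
New hue = (83 -30) mod 360
= 53 mod 360
= 53°


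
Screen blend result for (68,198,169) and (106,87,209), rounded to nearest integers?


Screen: C = 255 - (255-A)×(255-B)/255, rounded to nearest integer
R: 255 - (255-68)×(255-106)/255 = 255 - 27863/255 ≈ 255 - 109.267 = 145.733 → 146
G: 255 - (255-198)×(255-87)/255 = 255 - 9576/255 ≈ 255 - 37.553 = 217.447 → 217
B: 255 - (255-169)×(255-209)/255 = 255 - 3956/255 ≈ 255 - 15.514 = 239.486 → 239
= RGB(146, 217, 239)


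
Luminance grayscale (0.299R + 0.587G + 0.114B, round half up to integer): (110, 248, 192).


Gray = 0.299×R + 0.587×G + 0.114×B
Gray = 0.299×110 + 0.587×248 + 0.114×192
Gray = 32.890 + 145.576 + 21.888
Gray = 200.354 → round half up → 200
Gray = 200


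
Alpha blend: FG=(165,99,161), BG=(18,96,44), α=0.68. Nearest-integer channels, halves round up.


C = α×F + (1-α)×B, with 1-α = 0.32
R: 0.68×165 + 0.32×18 = 112.20 + 5.76 = 117.96 → 118
G: 0.68×99 + 0.32×96 = 67.32 + 30.72 = 98.04 → 98
B: 0.68×161 + 0.32×44 = 109.48 + 14.08 = 123.56 → 124
= RGB(118, 98, 124)


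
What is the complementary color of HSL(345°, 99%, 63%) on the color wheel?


Complement = opposite side of color wheel = hue + 180°
H' = (345 + 180) mod 360 = 165°
S and L unchanged.
= HSL(165°, 99%, 63%)


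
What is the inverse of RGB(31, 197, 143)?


Invert: (255-R, 255-G, 255-B)
R: 255-31 = 224
G: 255-197 = 58
B: 255-143 = 112
= RGB(224, 58, 112)


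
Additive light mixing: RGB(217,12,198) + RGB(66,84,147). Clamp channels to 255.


Additive: each channel = min(255, C₁+C₂)
R: 217+66 = 283 → 255
G: 12+84 = 96 → 96
B: 198+147 = 345 → 255
= RGB(255, 96, 255)


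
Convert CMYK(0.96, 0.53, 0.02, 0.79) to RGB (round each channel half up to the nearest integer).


R = 255 × (1-C) × (1-K) = 255 × 0.04 × 0.21 = 2.142 → 2
G = 255 × (1-M) × (1-K) = 255 × 0.47 × 0.21 = 25.1685 → 25
B = 255 × (1-Y) × (1-K) = 255 × 0.98 × 0.21 = 52.479 → 52
= RGB(2, 25, 52)


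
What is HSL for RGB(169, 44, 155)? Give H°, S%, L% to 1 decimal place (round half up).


Normalize: R'=169/255≈0.6627, G'=44/255≈0.1725, B'=155/255≈0.6078
Max=169/255, Min=44/255, Δ=Max-Min=125/255
L = (Max+Min)/2 = (169+44)/510 = 213/510 = 0.41764… → L = 41.8%
L ≤ 0.5 → S = Δ/(Max+Min) = 125/(169+44) = 125/213 = 0.58685… → S = 58.7%
(the 1/255 factors cancel in S and H, so raw channel differences can be used)
Max is R' → H = 60 × (((G-B)/Δ) mod 6) = 60 × (((44-155)/125) mod 6)
  (-111)/125 = -0.888; negative, so add 6 → 5.112
  H = 60 × 5.112 = 306.72° → H = 306.7°
= HSL(306.7°, 58.7%, 41.8%)


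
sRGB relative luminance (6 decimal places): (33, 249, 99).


Linearize each channel (sRGB transfer function): c = v/255; c_lin = c/12.92 if c ≤ 0.04045, else ((c+0.055)/1.055)^2.4
  R: 33/255 ≈ 0.129412 > 0.04045 → ((0.129412+0.055)/1.055)^2.4 ≈ 0.015209
  G: 249/255 ≈ 0.976471 > 0.04045 → ((0.976471+0.055)/1.055)^2.4 ≈ 0.947307
  B: 99/255 ≈ 0.388235 > 0.04045 → ((0.388235+0.055)/1.055)^2.4 ≈ 0.124772
R_lin = 0.015209, G_lin = 0.947307, B_lin = 0.124772
L = 0.2126×R + 0.7152×G + 0.0722×B
L = 0.2126×0.015209 + 0.7152×0.947307 + 0.0722×0.124772
L ≈ 0.689755


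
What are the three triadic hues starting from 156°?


Triadic: equally spaced at 120° intervals
H1 = 156°
H2 = (156 + 120) mod 360 = 276°
H3 = (156 + 240) mod 360 = 36°
Triadic = 156°, 276°, 36°


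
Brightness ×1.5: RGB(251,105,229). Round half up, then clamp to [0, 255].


Multiply each channel by 1.5, round half up, clamp to [0, 255]
R: 251×1.5 = 376.5 → round → 377 → clamp → 255
G: 105×1.5 = 157.5 → round → 158
B: 229×1.5 = 343.5 → round → 344 → clamp → 255
= RGB(255, 158, 255)


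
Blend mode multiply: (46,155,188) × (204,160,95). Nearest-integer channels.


Multiply: C = A×B/255, rounded to nearest integer
R: 46×204/255 = 9384/255 ≈ 36.800 → 37
G: 155×160/255 = 24800/255 ≈ 97.255 → 97
B: 188×95/255 = 17860/255 ≈ 70.039 → 70
= RGB(37, 97, 70)


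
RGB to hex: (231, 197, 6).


R = 231 → E7 (hex)
G = 197 → C5 (hex)
B = 6 → 06 (hex)
Hex = #E7C506


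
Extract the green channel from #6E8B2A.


Color: #6E8B2A
R = 6E = 110
G = 8B = 139
B = 2A = 42
Green = 139


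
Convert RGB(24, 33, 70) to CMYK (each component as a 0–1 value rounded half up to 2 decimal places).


R'=24/255≈0.0941, G'=33/255≈0.1294, B'=70/255≈0.2745
K = 1 - max(R',G',B') = 1 - 70/255 = 185/255 = 0.72549… → 0.73
(1-R'-K)/(1-K) simplifies to (max-R)/max with max = 70:
C = (70-24)/70 = 46/70 = 0.65714… → 0.66
M = (70-33)/70 = 37/70 = 0.52857… → 0.53
Y = (70-70)/70 = 0/70 = 0 → 0.00
= CMYK(0.66, 0.53, 0.00, 0.73)


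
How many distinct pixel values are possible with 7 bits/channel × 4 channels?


Total bits = 7 bits/channel × 4 channels = 28 bits
Distinct pixel values = 2^28
= 268,435,456 pixel values


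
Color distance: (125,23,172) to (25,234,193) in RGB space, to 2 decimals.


d = √[(R₁-R₂)² + (G₁-G₂)² + (B₁-B₂)²]
d = √[(125-25)² + (23-234)² + (172-193)²]
d = √[10000 + 44521 + 441]
d = √54962
d ≈ 234.44


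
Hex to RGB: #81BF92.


81 → 129 (R)
BF → 191 (G)
92 → 146 (B)
= RGB(129, 191, 146)


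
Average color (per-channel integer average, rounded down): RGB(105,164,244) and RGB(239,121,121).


Midpoint: each channel = ⌊(C₁+C₂)/2⌋
R: ⌊(105+239)/2⌋ = 172
G: ⌊(164+121)/2⌋ = 142
B: ⌊(244+121)/2⌋ = 182
= RGB(172, 142, 182)


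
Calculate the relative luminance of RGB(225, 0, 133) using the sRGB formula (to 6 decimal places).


Linearize each channel (sRGB transfer function): c = v/255; c_lin = c/12.92 if c ≤ 0.04045, else ((c+0.055)/1.055)^2.4
  R: 225/255 ≈ 0.882353 > 0.04045 → ((0.882353+0.055)/1.055)^2.4 ≈ 0.752942
  G: 0/255 ≈ 0.000000 ≤ 0.04045 → 0.000000/12.92 ≈ 0.000000
  B: 133/255 ≈ 0.521569 > 0.04045 → ((0.521569+0.055)/1.055)^2.4 ≈ 0.234551
R_lin = 0.752942, G_lin = 0.000000, B_lin = 0.234551
L = 0.2126×R + 0.7152×G + 0.0722×B
L = 0.2126×0.752942 + 0.7152×0.000000 + 0.0722×0.234551
L ≈ 0.177010


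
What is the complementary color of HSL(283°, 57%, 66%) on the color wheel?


Complement = opposite side of color wheel = hue + 180°
H' = (283 + 180) mod 360 = 103°
S and L unchanged.
= HSL(103°, 57%, 66%)


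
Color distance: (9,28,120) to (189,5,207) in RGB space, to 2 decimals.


d = √[(R₁-R₂)² + (G₁-G₂)² + (B₁-B₂)²]
d = √[(9-189)² + (28-5)² + (120-207)²]
d = √[32400 + 529 + 7569]
d = √40498
d ≈ 201.24


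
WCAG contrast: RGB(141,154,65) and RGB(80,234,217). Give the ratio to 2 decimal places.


Linearize each sRGB channel c=v/255: c/12.92 if c ≤ 0.04045 else ((c+0.055)/1.055)^2.4
L = 0.2126×R_lin + 0.7152×G_lin + 0.0722×B_lin
Color 1 (141,154,65):
  R=141: 141/255≈0.5529 > 0.04045 → ((0.5529+0.055)/1.055)^2.4 ≈ 0.26636
  G=154: 154/255≈0.6039 > 0.04045 → ((0.6039+0.055)/1.055)^2.4 ≈ 0.32314
  B=65: 65/255≈0.2549 > 0.04045 → ((0.2549+0.055)/1.055)^2.4 ≈ 0.05286
  L1 = 0.2126×0.26636 + 0.7152×0.32314 + 0.0722×0.05286 ≈ 0.29156
Color 2 (80,234,217):
  R=80: 80/255≈0.3137 > 0.04045 → ((0.3137+0.055)/1.055)^2.4 ≈ 0.08022
  G=234: 234/255≈0.9176 > 0.04045 → ((0.9176+0.055)/1.055)^2.4 ≈ 0.82279
  B=217: 217/255≈0.8510 > 0.04045 → ((0.8510+0.055)/1.055)^2.4 ≈ 0.69387
  L2 = 0.2126×0.08022 + 0.7152×0.82279 + 0.0722×0.69387 ≈ 0.65561
Lighter = 0.65561, Darker = 0.29156
Ratio = (L_lighter + 0.05) / (L_darker + 0.05)
Ratio = (0.65561 + 0.05) / (0.29156 + 0.05) = 0.70561 / 0.34156 ≈ 2.0659
Ratio ≈ 2.07:1


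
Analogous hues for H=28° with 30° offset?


Base hue: 28°
Left analog: (28 - 30) mod 360 = 358°
Right analog: (28 + 30) mod 360 = 58°
Analogous hues = 358° and 58°


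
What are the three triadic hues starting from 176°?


Triadic: equally spaced at 120° intervals
H1 = 176°
H2 = (176 + 120) mod 360 = 296°
H3 = (176 + 240) mod 360 = 56°
Triadic = 176°, 296°, 56°


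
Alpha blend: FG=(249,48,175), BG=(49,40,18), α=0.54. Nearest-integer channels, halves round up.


C = α×F + (1-α)×B, with 1-α = 0.46
R: 0.54×249 + 0.46×49 = 134.46 + 22.54 = 157.00 → 157
G: 0.54×48 + 0.46×40 = 25.92 + 18.40 = 44.32 → 44
B: 0.54×175 + 0.46×18 = 94.50 + 8.28 = 102.78 → 103
= RGB(157, 44, 103)


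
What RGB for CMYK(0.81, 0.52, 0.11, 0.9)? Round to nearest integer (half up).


R = 255 × (1-C) × (1-K) = 255 × 0.19 × 0.10 = 4.845 → 5
G = 255 × (1-M) × (1-K) = 255 × 0.48 × 0.10 = 12.24 → 12
B = 255 × (1-Y) × (1-K) = 255 × 0.89 × 0.10 = 22.695 → 23
= RGB(5, 12, 23)


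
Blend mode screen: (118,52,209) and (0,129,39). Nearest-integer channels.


Screen: C = 255 - (255-A)×(255-B)/255, rounded to nearest integer
R: 255 - (255-118)×(255-0)/255 = 255 - 34935/255 ≈ 255 - 137.000 = 118.000 → 118
G: 255 - (255-52)×(255-129)/255 = 255 - 25578/255 ≈ 255 - 100.306 = 154.694 → 155
B: 255 - (255-209)×(255-39)/255 = 255 - 9936/255 ≈ 255 - 38.965 = 216.035 → 216
= RGB(118, 155, 216)


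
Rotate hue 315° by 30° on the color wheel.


New hue = (H + rotation) mod 360
New hue = (315 + 30) mod 360
= 345 mod 360
= 345°


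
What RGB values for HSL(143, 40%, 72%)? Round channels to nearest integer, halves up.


H=143°, S=0.40, L=0.72
C = (1-|2L-1|)×S = (1-|0.44|)×0.40 = 0.224
H' = H/60 = 143/60 ≈ 2.3833; X = C×(1-|H' mod 2 - 1|) ≈ 0.0859
m = L - C/2 = 0.72 - 0.112 = 0.608
Sector ⌊H'⌋ = 2 → (R',G',B') = (0.0, 0.224, ≈0.0859)
RGB = ((R'+m)×255, (G'+m)×255, (B'+m)×255) = (155.04, 212.16, 176.936)
Round half up → RGB(155, 212, 177)


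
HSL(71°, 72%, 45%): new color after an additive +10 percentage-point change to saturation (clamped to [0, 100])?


Original S = 72%
Adjustment = +10 percentage points
New S = 72 + (10) = 82
Clamp to [0, 100] → 82
= HSL(71°, 82%, 45%)


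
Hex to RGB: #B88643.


B8 → 184 (R)
86 → 134 (G)
43 → 67 (B)
= RGB(184, 134, 67)


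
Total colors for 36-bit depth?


Colors = 2^bits = 2^36
= 68,719,476,736 colors


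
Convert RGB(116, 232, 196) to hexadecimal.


R = 116 → 74 (hex)
G = 232 → E8 (hex)
B = 196 → C4 (hex)
Hex = #74E8C4


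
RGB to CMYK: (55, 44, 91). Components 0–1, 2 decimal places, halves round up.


R'=55/255≈0.2157, G'=44/255≈0.1725, B'=91/255≈0.3569
K = 1 - max(R',G',B') = 1 - 91/255 = 164/255 = 0.64313… → 0.64
(1-R'-K)/(1-K) simplifies to (max-R)/max with max = 91:
C = (91-55)/91 = 36/91 = 0.39560… → 0.40
M = (91-44)/91 = 47/91 = 0.51648… → 0.52
Y = (91-91)/91 = 0/91 = 0 → 0.00
= CMYK(0.40, 0.52, 0.00, 0.64)


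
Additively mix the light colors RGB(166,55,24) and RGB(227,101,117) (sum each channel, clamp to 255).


Additive: each channel = min(255, C₁+C₂)
R: 166+227 = 393 → 255
G: 55+101 = 156 → 156
B: 24+117 = 141 → 141
= RGB(255, 156, 141)


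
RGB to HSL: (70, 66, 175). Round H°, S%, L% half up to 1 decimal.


Normalize: R'=70/255≈0.2745, G'=66/255≈0.2588, B'=175/255≈0.6863
Max=175/255, Min=66/255, Δ=Max-Min=109/255
L = (Max+Min)/2 = (175+66)/510 = 241/510 = 0.47254… → L = 47.3%
L ≤ 0.5 → S = Δ/(Max+Min) = 109/(175+66) = 109/241 = 0.45228… → S = 45.2%
(the 1/255 factors cancel in S and H, so raw channel differences can be used)
Max is B' → H = 60 × ((R-G)/Δ + 4) = 60 × ((70-66)/109 + 4)
  4/109 + 4 = 0.0366… + 4 = 4.0366…
  H = 60 × 4.0366… = 242.201…° → H = 242.2°
= HSL(242.2°, 45.2%, 47.3%)


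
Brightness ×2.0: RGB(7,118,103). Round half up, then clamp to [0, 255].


Multiply each channel by 2.0, round half up, clamp to [0, 255]
R: 7×2.0 = 14
G: 118×2.0 = 236
B: 103×2.0 = 206
= RGB(14, 236, 206)


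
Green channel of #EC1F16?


Color: #EC1F16
R = EC = 236
G = 1F = 31
B = 16 = 22
Green = 31


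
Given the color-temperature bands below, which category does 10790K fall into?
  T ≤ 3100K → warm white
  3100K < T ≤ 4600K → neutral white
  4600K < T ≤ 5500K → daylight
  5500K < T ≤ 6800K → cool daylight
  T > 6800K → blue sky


Temperature: 10790K
10790K > 6800K → blue sky
Classification: blue sky


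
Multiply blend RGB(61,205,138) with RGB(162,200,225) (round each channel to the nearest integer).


Multiply: C = A×B/255, rounded to nearest integer
R: 61×162/255 = 9882/255 ≈ 38.753 → 39
G: 205×200/255 = 41000/255 ≈ 160.784 → 161
B: 138×225/255 = 31050/255 ≈ 121.765 → 122
= RGB(39, 161, 122)


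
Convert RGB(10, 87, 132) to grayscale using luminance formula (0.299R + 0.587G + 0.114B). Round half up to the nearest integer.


Gray = 0.299×R + 0.587×G + 0.114×B
Gray = 0.299×10 + 0.587×87 + 0.114×132
Gray = 2.990 + 51.069 + 15.048
Gray = 69.107 → round half up → 69
Gray = 69


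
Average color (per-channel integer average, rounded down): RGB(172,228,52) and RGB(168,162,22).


Midpoint: each channel = ⌊(C₁+C₂)/2⌋
R: ⌊(172+168)/2⌋ = 170
G: ⌊(228+162)/2⌋ = 195
B: ⌊(52+22)/2⌋ = 37
= RGB(170, 195, 37)


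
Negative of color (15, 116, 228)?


Invert: (255-R, 255-G, 255-B)
R: 255-15 = 240
G: 255-116 = 139
B: 255-228 = 27
= RGB(240, 139, 27)


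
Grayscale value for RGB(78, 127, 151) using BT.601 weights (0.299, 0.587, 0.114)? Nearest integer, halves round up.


Gray = 0.299×R + 0.587×G + 0.114×B
Gray = 0.299×78 + 0.587×127 + 0.114×151
Gray = 23.322 + 74.549 + 17.214
Gray = 115.085 → round half up → 115
Gray = 115


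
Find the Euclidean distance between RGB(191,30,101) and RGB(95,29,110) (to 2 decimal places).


d = √[(R₁-R₂)² + (G₁-G₂)² + (B₁-B₂)²]
d = √[(191-95)² + (30-29)² + (101-110)²]
d = √[9216 + 1 + 81]
d = √9298
d ≈ 96.43


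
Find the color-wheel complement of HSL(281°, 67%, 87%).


Complement = opposite side of color wheel = hue + 180°
H' = (281 + 180) mod 360 = 101°
S and L unchanged.
= HSL(101°, 67%, 87%)


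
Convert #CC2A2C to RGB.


CC → 204 (R)
2A → 42 (G)
2C → 44 (B)
= RGB(204, 42, 44)


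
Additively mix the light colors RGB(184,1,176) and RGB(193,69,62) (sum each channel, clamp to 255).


Additive: each channel = min(255, C₁+C₂)
R: 184+193 = 377 → 255
G: 1+69 = 70 → 70
B: 176+62 = 238 → 238
= RGB(255, 70, 238)


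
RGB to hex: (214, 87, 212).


R = 214 → D6 (hex)
G = 87 → 57 (hex)
B = 212 → D4 (hex)
Hex = #D657D4


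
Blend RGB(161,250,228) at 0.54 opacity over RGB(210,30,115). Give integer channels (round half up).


C = α×F + (1-α)×B, with 1-α = 0.46
R: 0.54×161 + 0.46×210 = 86.94 + 96.60 = 183.54 → 184
G: 0.54×250 + 0.46×30 = 135.00 + 13.80 = 148.80 → 149
B: 0.54×228 + 0.46×115 = 123.12 + 52.90 = 176.02 → 176
= RGB(184, 149, 176)


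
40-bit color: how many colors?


Colors = 2^bits = 2^40
= 1,099,511,627,776 colors


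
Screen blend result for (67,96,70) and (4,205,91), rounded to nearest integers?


Screen: C = 255 - (255-A)×(255-B)/255, rounded to nearest integer
R: 255 - (255-67)×(255-4)/255 = 255 - 47188/255 ≈ 255 - 185.051 = 69.949 → 70
G: 255 - (255-96)×(255-205)/255 = 255 - 7950/255 ≈ 255 - 31.176 = 223.824 → 224
B: 255 - (255-70)×(255-91)/255 = 255 - 30340/255 ≈ 255 - 118.980 = 136.020 → 136
= RGB(70, 224, 136)


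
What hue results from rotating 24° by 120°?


New hue = (H + rotation) mod 360
New hue = (24 + 120) mod 360
= 144 mod 360
= 144°


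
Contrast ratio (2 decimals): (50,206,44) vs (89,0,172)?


Linearize each sRGB channel c=v/255: c/12.92 if c ≤ 0.04045 else ((c+0.055)/1.055)^2.4
L = 0.2126×R_lin + 0.7152×G_lin + 0.0722×B_lin
Color 1 (50,206,44):
  R=50: 50/255≈0.1961 > 0.04045 → ((0.1961+0.055)/1.055)^2.4 ≈ 0.03190
  G=206: 206/255≈0.8078 > 0.04045 → ((0.8078+0.055)/1.055)^2.4 ≈ 0.61721
  B=44: 44/255≈0.1725 > 0.04045 → ((0.1725+0.055)/1.055)^2.4 ≈ 0.02519
  L1 = 0.2126×0.03190 + 0.7152×0.61721 + 0.0722×0.02519 ≈ 0.45003
Color 2 (89,0,172):
  R=89: 89/255≈0.3490 > 0.04045 → ((0.3490+0.055)/1.055)^2.4 ≈ 0.09990
  G=0: 0/255≈0.0000 ≤ 0.04045 → 0.0000/12.92 ≈ 0.00000
  B=172: 172/255≈0.6745 > 0.04045 → ((0.6745+0.055)/1.055)^2.4 ≈ 0.41254
  L2 = 0.2126×0.09990 + 0.7152×0.00000 + 0.0722×0.41254 ≈ 0.05102
Lighter = 0.45003, Darker = 0.05102
Ratio = (L_lighter + 0.05) / (L_darker + 0.05)
Ratio = (0.45003 + 0.05) / (0.05102 + 0.05) = 0.50003 / 0.10102 ≈ 4.9496
Ratio ≈ 4.95:1


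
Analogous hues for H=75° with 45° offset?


Base hue: 75°
Left analog: (75 - 45) mod 360 = 30°
Right analog: (75 + 45) mod 360 = 120°
Analogous hues = 30° and 120°


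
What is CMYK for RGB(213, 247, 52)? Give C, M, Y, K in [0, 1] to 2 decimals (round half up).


R'=213/255≈0.8353, G'=247/255≈0.9686, B'=52/255≈0.2039
K = 1 - max(R',G',B') = 1 - 247/255 = 8/255 = 0.03137… → 0.03
(1-R'-K)/(1-K) simplifies to (max-R)/max with max = 247:
C = (247-213)/247 = 34/247 = 0.13765… → 0.14
M = (247-247)/247 = 0/247 = 0 → 0.00
Y = (247-52)/247 = 195/247 = 0.78947… → 0.79
= CMYK(0.14, 0.00, 0.79, 0.03)


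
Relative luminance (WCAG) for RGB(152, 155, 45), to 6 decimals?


Linearize each channel (sRGB transfer function): c = v/255; c_lin = c/12.92 if c ≤ 0.04045, else ((c+0.055)/1.055)^2.4
  R: 152/255 ≈ 0.596078 > 0.04045 → ((0.596078+0.055)/1.055)^2.4 ≈ 0.313989
  G: 155/255 ≈ 0.607843 > 0.04045 → ((0.607843+0.055)/1.055)^2.4 ≈ 0.327778
  B: 45/255 ≈ 0.176471 > 0.04045 → ((0.176471+0.055)/1.055)^2.4 ≈ 0.026241
R_lin = 0.313989, G_lin = 0.327778, B_lin = 0.026241
L = 0.2126×R + 0.7152×G + 0.0722×B
L = 0.2126×0.313989 + 0.7152×0.327778 + 0.0722×0.026241
L ≈ 0.303076


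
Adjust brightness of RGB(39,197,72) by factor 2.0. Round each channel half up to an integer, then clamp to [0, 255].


Multiply each channel by 2.0, round half up, clamp to [0, 255]
R: 39×2.0 = 78
G: 197×2.0 = 394 → clamp → 255
B: 72×2.0 = 144
= RGB(78, 255, 144)


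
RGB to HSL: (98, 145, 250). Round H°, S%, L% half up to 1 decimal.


Normalize: R'=98/255≈0.3843, G'=145/255≈0.5686, B'=250/255≈0.9804
Max=250/255, Min=98/255, Δ=Max-Min=152/255
L = (Max+Min)/2 = (250+98)/510 = 348/510 = 0.68235… → L = 68.2%
L > 0.5 → S = Δ/(2-Max-Min) = 152/(510-250-98) = 152/162 = 0.93827… → S = 93.8%
(the 1/255 factors cancel in S and H, so raw channel differences can be used)
Max is B' → H = 60 × ((R-G)/Δ + 4) = 60 × ((98-145)/152 + 4)
  -47/152 + 4 = -0.3092… + 4 = 3.6907…
  H = 60 × 3.6907… = 221.447…° → H = 221.4°
= HSL(221.4°, 93.8%, 68.2%)


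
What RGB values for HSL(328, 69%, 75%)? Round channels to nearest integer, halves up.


H=328°, S=0.69, L=0.75
C = (1-|2L-1|)×S = (1-|0.50|)×0.69 = 0.345
H' = H/60 = 328/60 ≈ 5.4667; X = C×(1-|H' mod 2 - 1|) = 0.184
m = L - C/2 = 0.75 - 0.1725 = 0.5775
Sector ⌊H'⌋ = 5 → (R',G',B') = (0.345, 0.0, 0.184)
RGB = ((R'+m)×255, (G'+m)×255, (B'+m)×255) = (235.2375, 147.2625, 194.1825)
Round half up → RGB(235, 147, 194)


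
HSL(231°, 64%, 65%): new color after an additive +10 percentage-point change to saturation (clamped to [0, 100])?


Original S = 64%
Adjustment = +10 percentage points
New S = 64 + (10) = 74
Clamp to [0, 100] → 74
= HSL(231°, 74%, 65%)


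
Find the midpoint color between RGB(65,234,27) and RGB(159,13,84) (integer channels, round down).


Midpoint: each channel = ⌊(C₁+C₂)/2⌋
R: ⌊(65+159)/2⌋ = 112
G: ⌊(234+13)/2⌋ = 123
B: ⌊(27+84)/2⌋ = 55
= RGB(112, 123, 55)


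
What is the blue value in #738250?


Color: #738250
R = 73 = 115
G = 82 = 130
B = 50 = 80
Blue = 80


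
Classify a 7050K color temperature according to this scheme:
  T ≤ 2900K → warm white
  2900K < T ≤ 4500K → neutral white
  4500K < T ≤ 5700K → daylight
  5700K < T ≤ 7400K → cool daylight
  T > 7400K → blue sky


Temperature: 7050K
5700K < 7050K ≤ 7400K → cool daylight
Classification: cool daylight


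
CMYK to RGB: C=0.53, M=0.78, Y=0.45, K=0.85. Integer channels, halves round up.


R = 255 × (1-C) × (1-K) = 255 × 0.47 × 0.15 = 17.9775 → 18
G = 255 × (1-M) × (1-K) = 255 × 0.22 × 0.15 = 8.415 → 8
B = 255 × (1-Y) × (1-K) = 255 × 0.55 × 0.15 = 21.0375 → 21
= RGB(18, 8, 21)


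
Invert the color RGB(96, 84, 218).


Invert: (255-R, 255-G, 255-B)
R: 255-96 = 159
G: 255-84 = 171
B: 255-218 = 37
= RGB(159, 171, 37)


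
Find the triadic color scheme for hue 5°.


Triadic: equally spaced at 120° intervals
H1 = 5°
H2 = (5 + 120) mod 360 = 125°
H3 = (5 + 240) mod 360 = 245°
Triadic = 5°, 125°, 245°


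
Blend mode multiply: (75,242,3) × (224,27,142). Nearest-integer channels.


Multiply: C = A×B/255, rounded to nearest integer
R: 75×224/255 = 16800/255 ≈ 65.882 → 66
G: 242×27/255 = 6534/255 ≈ 25.624 → 26
B: 3×142/255 = 426/255 ≈ 1.671 → 2
= RGB(66, 26, 2)


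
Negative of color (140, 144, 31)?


Invert: (255-R, 255-G, 255-B)
R: 255-140 = 115
G: 255-144 = 111
B: 255-31 = 224
= RGB(115, 111, 224)


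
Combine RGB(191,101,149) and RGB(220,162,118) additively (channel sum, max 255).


Additive: each channel = min(255, C₁+C₂)
R: 191+220 = 411 → 255
G: 101+162 = 263 → 255
B: 149+118 = 267 → 255
= RGB(255, 255, 255)


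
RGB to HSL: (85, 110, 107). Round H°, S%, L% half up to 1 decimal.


Normalize: R'=85/255≈0.3333, G'=110/255≈0.4314, B'=107/255≈0.4196
Max=110/255, Min=85/255, Δ=Max-Min=25/255
L = (Max+Min)/2 = (110+85)/510 = 195/510 = 0.38235… → L = 38.2%
L ≤ 0.5 → S = Δ/(Max+Min) = 25/(110+85) = 25/195 = 0.12820… → S = 12.8%
(the 1/255 factors cancel in S and H, so raw channel differences can be used)
Max is G' → H = 60 × ((B-R)/Δ + 2) = 60 × ((107-85)/25 + 2)
  22/25 + 2 = 0.88 + 2 = 2.88
  H = 60 × 2.88 = 172.8° → H = 172.8°
= HSL(172.8°, 12.8%, 38.2%)


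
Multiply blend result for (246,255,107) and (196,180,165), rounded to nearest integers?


Multiply: C = A×B/255, rounded to nearest integer
R: 246×196/255 = 48216/255 ≈ 189.082 → 189
G: 255×180/255 = 45900/255 ≈ 180.000 → 180
B: 107×165/255 = 17655/255 ≈ 69.235 → 69
= RGB(189, 180, 69)


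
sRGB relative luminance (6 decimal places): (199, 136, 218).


Linearize each channel (sRGB transfer function): c = v/255; c_lin = c/12.92 if c ≤ 0.04045, else ((c+0.055)/1.055)^2.4
  R: 199/255 ≈ 0.780392 > 0.04045 → ((0.780392+0.055)/1.055)^2.4 ≈ 0.571125
  G: 136/255 ≈ 0.533333 > 0.04045 → ((0.533333+0.055)/1.055)^2.4 ≈ 0.246201
  B: 218/255 ≈ 0.854902 > 0.04045 → ((0.854902+0.055)/1.055)^2.4 ≈ 0.701102
R_lin = 0.571125, G_lin = 0.246201, B_lin = 0.701102
L = 0.2126×R + 0.7152×G + 0.0722×B
L = 0.2126×0.571125 + 0.7152×0.246201 + 0.0722×0.701102
L ≈ 0.348124


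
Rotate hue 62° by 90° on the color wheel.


New hue = (H + rotation) mod 360
New hue = (62 + 90) mod 360
= 152 mod 360
= 152°


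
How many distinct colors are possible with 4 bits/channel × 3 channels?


Total bits = 4 bits/channel × 3 channels = 12 bits
Distinct colors = 2^12
= 4,096 colors


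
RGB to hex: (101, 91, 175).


R = 101 → 65 (hex)
G = 91 → 5B (hex)
B = 175 → AF (hex)
Hex = #655BAF


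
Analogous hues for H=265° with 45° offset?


Base hue: 265°
Left analog: (265 - 45) mod 360 = 220°
Right analog: (265 + 45) mod 360 = 310°
Analogous hues = 220° and 310°


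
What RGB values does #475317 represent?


47 → 71 (R)
53 → 83 (G)
17 → 23 (B)
= RGB(71, 83, 23)


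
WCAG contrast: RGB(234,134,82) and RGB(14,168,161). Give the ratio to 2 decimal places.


Linearize each sRGB channel c=v/255: c/12.92 if c ≤ 0.04045 else ((c+0.055)/1.055)^2.4
L = 0.2126×R_lin + 0.7152×G_lin + 0.0722×B_lin
Color 1 (234,134,82):
  R=234: 234/255≈0.9176 > 0.04045 → ((0.9176+0.055)/1.055)^2.4 ≈ 0.82279
  G=134: 134/255≈0.5255 > 0.04045 → ((0.5255+0.055)/1.055)^2.4 ≈ 0.23840
  B=82: 82/255≈0.3216 > 0.04045 → ((0.3216+0.055)/1.055)^2.4 ≈ 0.08438
  L1 = 0.2126×0.82279 + 0.7152×0.23840 + 0.0722×0.08438 ≈ 0.35152
Color 2 (14,168,161):
  R=14: 14/255≈0.0549 > 0.04045 → ((0.0549+0.055)/1.055)^2.4 ≈ 0.00439
  G=168: 168/255≈0.6588 > 0.04045 → ((0.6588+0.055)/1.055)^2.4 ≈ 0.39157
  B=161: 161/255≈0.6314 > 0.04045 → ((0.6314+0.055)/1.055)^2.4 ≈ 0.35640
  L2 = 0.2126×0.00439 + 0.7152×0.39157 + 0.0722×0.35640 ≈ 0.30672
Lighter = 0.35152, Darker = 0.30672
Ratio = (L_lighter + 0.05) / (L_darker + 0.05)
Ratio = (0.35152 + 0.05) / (0.30672 + 0.05) = 0.40152 / 0.35672 ≈ 1.1256
Ratio ≈ 1.13:1


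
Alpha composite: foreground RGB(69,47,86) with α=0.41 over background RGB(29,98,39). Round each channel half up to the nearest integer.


C = α×F + (1-α)×B, with 1-α = 0.59
R: 0.41×69 + 0.59×29 = 28.29 + 17.11 = 45.40 → 45
G: 0.41×47 + 0.59×98 = 19.27 + 57.82 = 77.09 → 77
B: 0.41×86 + 0.59×39 = 35.26 + 23.01 = 58.27 → 58
= RGB(45, 77, 58)


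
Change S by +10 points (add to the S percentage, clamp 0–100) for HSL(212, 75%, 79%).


Original S = 75%
Adjustment = +10 percentage points
New S = 75 + (10) = 85
Clamp to [0, 100] → 85
= HSL(212°, 85%, 79%)


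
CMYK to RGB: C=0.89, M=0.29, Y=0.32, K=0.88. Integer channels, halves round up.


R = 255 × (1-C) × (1-K) = 255 × 0.11 × 0.12 = 3.366 → 3
G = 255 × (1-M) × (1-K) = 255 × 0.71 × 0.12 = 21.726 → 22
B = 255 × (1-Y) × (1-K) = 255 × 0.68 × 0.12 = 20.808 → 21
= RGB(3, 22, 21)


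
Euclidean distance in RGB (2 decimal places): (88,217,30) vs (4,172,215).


d = √[(R₁-R₂)² + (G₁-G₂)² + (B₁-B₂)²]
d = √[(88-4)² + (217-172)² + (30-215)²]
d = √[7056 + 2025 + 34225]
d = √43306
d ≈ 208.10


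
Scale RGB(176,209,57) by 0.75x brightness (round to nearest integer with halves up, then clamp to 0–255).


Multiply each channel by 0.75, round half up, clamp to [0, 255]
R: 176×0.75 = 132
G: 209×0.75 = 156.75 → round → 157
B: 57×0.75 = 42.75 → round → 43
= RGB(132, 157, 43)


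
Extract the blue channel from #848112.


Color: #848112
R = 84 = 132
G = 81 = 129
B = 12 = 18
Blue = 18


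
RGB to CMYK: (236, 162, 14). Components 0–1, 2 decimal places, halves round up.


R'=236/255≈0.9255, G'=162/255≈0.6353, B'=14/255≈0.0549
K = 1 - max(R',G',B') = 1 - 236/255 = 19/255 = 0.07450… → 0.07
(1-R'-K)/(1-K) simplifies to (max-R)/max with max = 236:
C = (236-236)/236 = 0/236 = 0 → 0.00
M = (236-162)/236 = 74/236 = 0.31355… → 0.31
Y = (236-14)/236 = 222/236 = 0.94067… → 0.94
= CMYK(0.00, 0.31, 0.94, 0.07)


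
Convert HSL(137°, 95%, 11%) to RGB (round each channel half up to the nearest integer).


H=137°, S=0.95, L=0.11
C = (1-|2L-1|)×S = (1-|-0.78|)×0.95 = 0.209
H' = H/60 = 137/60 ≈ 2.2833; X = C×(1-|H' mod 2 - 1|) ≈ 0.0592
m = L - C/2 = 0.11 - 0.1045 = 0.0055
Sector ⌊H'⌋ = 2 → (R',G',B') = (0.0, 0.209, ≈0.0592)
RGB = ((R'+m)×255, (G'+m)×255, (B'+m)×255) = (1.4025, 54.6975, 16.50275)
Round half up → RGB(1, 55, 17)


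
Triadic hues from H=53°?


Triadic: equally spaced at 120° intervals
H1 = 53°
H2 = (53 + 120) mod 360 = 173°
H3 = (53 + 240) mod 360 = 293°
Triadic = 53°, 173°, 293°


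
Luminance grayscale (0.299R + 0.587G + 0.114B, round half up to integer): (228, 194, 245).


Gray = 0.299×R + 0.587×G + 0.114×B
Gray = 0.299×228 + 0.587×194 + 0.114×245
Gray = 68.172 + 113.878 + 27.930
Gray = 209.980 → round half up → 210
Gray = 210


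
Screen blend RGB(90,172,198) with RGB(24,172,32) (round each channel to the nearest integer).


Screen: C = 255 - (255-A)×(255-B)/255, rounded to nearest integer
R: 255 - (255-90)×(255-24)/255 = 255 - 38115/255 ≈ 255 - 149.471 = 105.529 → 106
G: 255 - (255-172)×(255-172)/255 = 255 - 6889/255 ≈ 255 - 27.016 = 227.984 → 228
B: 255 - (255-198)×(255-32)/255 = 255 - 12711/255 ≈ 255 - 49.847 = 205.153 → 205
= RGB(106, 228, 205)


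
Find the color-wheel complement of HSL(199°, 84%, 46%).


Complement = opposite side of color wheel = hue + 180°
H' = (199 + 180) mod 360 = 19°
S and L unchanged.
= HSL(19°, 84%, 46%)


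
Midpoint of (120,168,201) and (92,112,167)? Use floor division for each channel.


Midpoint: each channel = ⌊(C₁+C₂)/2⌋
R: ⌊(120+92)/2⌋ = 106
G: ⌊(168+112)/2⌋ = 140
B: ⌊(201+167)/2⌋ = 184
= RGB(106, 140, 184)


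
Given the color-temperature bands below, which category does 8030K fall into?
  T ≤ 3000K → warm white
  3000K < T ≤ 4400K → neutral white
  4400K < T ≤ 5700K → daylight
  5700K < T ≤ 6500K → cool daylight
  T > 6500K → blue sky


Temperature: 8030K
8030K > 6500K → blue sky
Classification: blue sky


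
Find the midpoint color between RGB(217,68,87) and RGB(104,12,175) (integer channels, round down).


Midpoint: each channel = ⌊(C₁+C₂)/2⌋
R: ⌊(217+104)/2⌋ = 160
G: ⌊(68+12)/2⌋ = 40
B: ⌊(87+175)/2⌋ = 131
= RGB(160, 40, 131)


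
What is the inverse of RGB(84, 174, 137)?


Invert: (255-R, 255-G, 255-B)
R: 255-84 = 171
G: 255-174 = 81
B: 255-137 = 118
= RGB(171, 81, 118)


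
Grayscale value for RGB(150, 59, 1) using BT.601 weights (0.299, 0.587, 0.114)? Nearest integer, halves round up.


Gray = 0.299×R + 0.587×G + 0.114×B
Gray = 0.299×150 + 0.587×59 + 0.114×1
Gray = 44.850 + 34.633 + 0.114
Gray = 79.597 → round half up → 80
Gray = 80


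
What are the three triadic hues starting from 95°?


Triadic: equally spaced at 120° intervals
H1 = 95°
H2 = (95 + 120) mod 360 = 215°
H3 = (95 + 240) mod 360 = 335°
Triadic = 95°, 215°, 335°


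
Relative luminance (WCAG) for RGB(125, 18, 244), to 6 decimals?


Linearize each channel (sRGB transfer function): c = v/255; c_lin = c/12.92 if c ≤ 0.04045, else ((c+0.055)/1.055)^2.4
  R: 125/255 ≈ 0.490196 > 0.04045 → ((0.490196+0.055)/1.055)^2.4 ≈ 0.205079
  G: 18/255 ≈ 0.070588 > 0.04045 → ((0.070588+0.055)/1.055)^2.4 ≈ 0.006049
  B: 244/255 ≈ 0.956863 > 0.04045 → ((0.956863+0.055)/1.055)^2.4 ≈ 0.904661
R_lin = 0.205079, G_lin = 0.006049, B_lin = 0.904661
L = 0.2126×R + 0.7152×G + 0.0722×B
L = 0.2126×0.205079 + 0.7152×0.006049 + 0.0722×0.904661
L ≈ 0.113242


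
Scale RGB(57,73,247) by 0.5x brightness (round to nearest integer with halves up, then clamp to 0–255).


Multiply each channel by 0.5, round half up, clamp to [0, 255]
R: 57×0.5 = 28.5 → round → 29
G: 73×0.5 = 36.5 → round → 37
B: 247×0.5 = 123.5 → round → 124
= RGB(29, 37, 124)


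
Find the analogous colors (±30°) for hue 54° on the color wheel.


Base hue: 54°
Left analog: (54 - 30) mod 360 = 24°
Right analog: (54 + 30) mod 360 = 84°
Analogous hues = 24° and 84°


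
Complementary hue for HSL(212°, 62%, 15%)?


Complement = opposite side of color wheel = hue + 180°
H' = (212 + 180) mod 360 = 32°
S and L unchanged.
= HSL(32°, 62%, 15%)


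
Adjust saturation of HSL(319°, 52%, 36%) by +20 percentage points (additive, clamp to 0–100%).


Original S = 52%
Adjustment = +20 percentage points
New S = 52 + (20) = 72
Clamp to [0, 100] → 72
= HSL(319°, 72%, 36%)


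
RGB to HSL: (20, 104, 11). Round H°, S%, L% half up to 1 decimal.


Normalize: R'=20/255≈0.0784, G'=104/255≈0.4078, B'=11/255≈0.0431
Max=104/255, Min=11/255, Δ=Max-Min=93/255
L = (Max+Min)/2 = (104+11)/510 = 115/510 = 0.22549… → L = 22.5%
L ≤ 0.5 → S = Δ/(Max+Min) = 93/(104+11) = 93/115 = 0.80869… → S = 80.9%
(the 1/255 factors cancel in S and H, so raw channel differences can be used)
Max is G' → H = 60 × ((B-R)/Δ + 2) = 60 × ((11-20)/93 + 2)
  -9/93 + 2 = -0.0967… + 2 = 1.9032…
  H = 60 × 1.9032… = 114.193…° → H = 114.2°
= HSL(114.2°, 80.9%, 22.5%)


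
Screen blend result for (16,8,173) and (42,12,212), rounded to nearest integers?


Screen: C = 255 - (255-A)×(255-B)/255, rounded to nearest integer
R: 255 - (255-16)×(255-42)/255 = 255 - 50907/255 ≈ 255 - 199.635 = 55.365 → 55
G: 255 - (255-8)×(255-12)/255 = 255 - 60021/255 ≈ 255 - 235.376 = 19.624 → 20
B: 255 - (255-173)×(255-212)/255 = 255 - 3526/255 ≈ 255 - 13.827 = 241.173 → 241
= RGB(55, 20, 241)


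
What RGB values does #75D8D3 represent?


75 → 117 (R)
D8 → 216 (G)
D3 → 211 (B)
= RGB(117, 216, 211)


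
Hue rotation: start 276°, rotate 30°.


New hue = (H + rotation) mod 360
New hue = (276 + 30) mod 360
= 306 mod 360
= 306°


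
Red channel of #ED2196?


Color: #ED2196
R = ED = 237
G = 21 = 33
B = 96 = 150
Red = 237


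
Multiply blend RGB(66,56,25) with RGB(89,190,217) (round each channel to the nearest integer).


Multiply: C = A×B/255, rounded to nearest integer
R: 66×89/255 = 5874/255 ≈ 23.035 → 23
G: 56×190/255 = 10640/255 ≈ 41.725 → 42
B: 25×217/255 = 5425/255 ≈ 21.275 → 21
= RGB(23, 42, 21)


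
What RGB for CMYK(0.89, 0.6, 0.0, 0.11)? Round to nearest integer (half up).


R = 255 × (1-C) × (1-K) = 255 × 0.11 × 0.89 = 24.9645 → 25
G = 255 × (1-M) × (1-K) = 255 × 0.40 × 0.89 = 90.78 → 91
B = 255 × (1-Y) × (1-K) = 255 × 1.00 × 0.89 = 226.95 → 227
= RGB(25, 91, 227)


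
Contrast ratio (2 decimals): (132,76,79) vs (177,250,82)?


Linearize each sRGB channel c=v/255: c/12.92 if c ≤ 0.04045 else ((c+0.055)/1.055)^2.4
L = 0.2126×R_lin + 0.7152×G_lin + 0.0722×B_lin
Color 1 (132,76,79):
  R=132: 132/255≈0.5176 > 0.04045 → ((0.5176+0.055)/1.055)^2.4 ≈ 0.23074
  G=76: 76/255≈0.2980 > 0.04045 → ((0.2980+0.055)/1.055)^2.4 ≈ 0.07227
  B=79: 79/255≈0.3098 > 0.04045 → ((0.3098+0.055)/1.055)^2.4 ≈ 0.07819
  L1 = 0.2126×0.23074 + 0.7152×0.07227 + 0.0722×0.07819 ≈ 0.10639
Color 2 (177,250,82):
  R=177: 177/255≈0.6941 > 0.04045 → ((0.6941+0.055)/1.055)^2.4 ≈ 0.43966
  G=250: 250/255≈0.9804 > 0.04045 → ((0.9804+0.055)/1.055)^2.4 ≈ 0.95597
  B=82: 82/255≈0.3216 > 0.04045 → ((0.3216+0.055)/1.055)^2.4 ≈ 0.08438
  L2 = 0.2126×0.43966 + 0.7152×0.95597 + 0.0722×0.08438 ≈ 0.78328
Lighter = 0.78328, Darker = 0.10639
Ratio = (L_lighter + 0.05) / (L_darker + 0.05)
Ratio = (0.78328 + 0.05) / (0.10639 + 0.05) = 0.83328 / 0.15639 ≈ 5.3282
Ratio ≈ 5.33:1


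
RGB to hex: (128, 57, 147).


R = 128 → 80 (hex)
G = 57 → 39 (hex)
B = 147 → 93 (hex)
Hex = #803993


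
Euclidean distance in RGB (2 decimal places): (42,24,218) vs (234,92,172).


d = √[(R₁-R₂)² + (G₁-G₂)² + (B₁-B₂)²]
d = √[(42-234)² + (24-92)² + (218-172)²]
d = √[36864 + 4624 + 2116]
d = √43604
d ≈ 208.82


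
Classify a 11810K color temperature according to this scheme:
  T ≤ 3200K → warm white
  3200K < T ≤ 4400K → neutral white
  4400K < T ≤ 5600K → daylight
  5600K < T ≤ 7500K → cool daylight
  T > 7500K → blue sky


Temperature: 11810K
11810K > 7500K → blue sky
Classification: blue sky


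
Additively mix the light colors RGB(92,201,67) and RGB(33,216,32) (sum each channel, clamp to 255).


Additive: each channel = min(255, C₁+C₂)
R: 92+33 = 125 → 125
G: 201+216 = 417 → 255
B: 67+32 = 99 → 99
= RGB(125, 255, 99)


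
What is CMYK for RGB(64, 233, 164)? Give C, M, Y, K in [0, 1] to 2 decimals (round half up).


R'=64/255≈0.2510, G'=233/255≈0.9137, B'=164/255≈0.6431
K = 1 - max(R',G',B') = 1 - 233/255 = 22/255 = 0.08627… → 0.09
(1-R'-K)/(1-K) simplifies to (max-R)/max with max = 233:
C = (233-64)/233 = 169/233 = 0.72532… → 0.73
M = (233-233)/233 = 0/233 = 0 → 0.00
Y = (233-164)/233 = 69/233 = 0.29613… → 0.30
= CMYK(0.73, 0.00, 0.30, 0.09)


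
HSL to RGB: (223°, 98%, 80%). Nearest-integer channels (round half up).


H=223°, S=0.98, L=0.80
C = (1-|2L-1|)×S = (1-|0.60|)×0.98 = 0.392
H' = H/60 = 223/60 ≈ 3.7167; X = C×(1-|H' mod 2 - 1|) ≈ 0.1111
m = L - C/2 = 0.80 - 0.196 = 0.604
Sector ⌊H'⌋ = 3 → (R',G',B') = (0.0, ≈0.1111, 0.392)
RGB = ((R'+m)×255, (G'+m)×255, (B'+m)×255) = (154.02, 182.342, 253.98)
Round half up → RGB(154, 182, 254)


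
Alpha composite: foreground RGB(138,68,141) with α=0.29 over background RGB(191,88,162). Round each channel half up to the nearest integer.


C = α×F + (1-α)×B, with 1-α = 0.71
R: 0.29×138 + 0.71×191 = 40.02 + 135.61 = 175.63 → 176
G: 0.29×68 + 0.71×88 = 19.72 + 62.48 = 82.20 → 82
B: 0.29×141 + 0.71×162 = 40.89 + 115.02 = 155.91 → 156
= RGB(176, 82, 156)


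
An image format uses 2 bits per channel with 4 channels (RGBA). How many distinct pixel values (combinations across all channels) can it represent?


Total bits = 2 bits/channel × 4 channels = 8 bits
Distinct pixel values = 2^8
= 256 pixel values


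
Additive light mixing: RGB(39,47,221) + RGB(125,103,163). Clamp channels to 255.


Additive: each channel = min(255, C₁+C₂)
R: 39+125 = 164 → 164
G: 47+103 = 150 → 150
B: 221+163 = 384 → 255
= RGB(164, 150, 255)


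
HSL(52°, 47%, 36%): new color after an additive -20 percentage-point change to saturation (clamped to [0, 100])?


Original S = 47%
Adjustment = -20 percentage points
New S = 47 + (-20) = 27
Clamp to [0, 100] → 27
= HSL(52°, 27%, 36%)


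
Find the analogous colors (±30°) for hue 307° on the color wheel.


Base hue: 307°
Left analog: (307 - 30) mod 360 = 277°
Right analog: (307 + 30) mod 360 = 337°
Analogous hues = 277° and 337°


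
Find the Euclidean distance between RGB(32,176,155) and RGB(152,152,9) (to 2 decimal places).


d = √[(R₁-R₂)² + (G₁-G₂)² + (B₁-B₂)²]
d = √[(32-152)² + (176-152)² + (155-9)²]
d = √[14400 + 576 + 21316]
d = √36292
d ≈ 190.50


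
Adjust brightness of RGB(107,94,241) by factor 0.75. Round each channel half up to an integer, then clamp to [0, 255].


Multiply each channel by 0.75, round half up, clamp to [0, 255]
R: 107×0.75 = 80.25 → round → 80
G: 94×0.75 = 70.5 → round → 71
B: 241×0.75 = 180.75 → round → 181
= RGB(80, 71, 181)


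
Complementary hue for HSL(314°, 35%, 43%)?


Complement = opposite side of color wheel = hue + 180°
H' = (314 + 180) mod 360 = 134°
S and L unchanged.
= HSL(134°, 35%, 43%)


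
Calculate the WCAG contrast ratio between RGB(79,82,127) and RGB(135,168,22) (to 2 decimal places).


Linearize each sRGB channel c=v/255: c/12.92 if c ≤ 0.04045 else ((c+0.055)/1.055)^2.4
L = 0.2126×R_lin + 0.7152×G_lin + 0.0722×B_lin
Color 1 (79,82,127):
  R=79: 79/255≈0.3098 > 0.04045 → ((0.3098+0.055)/1.055)^2.4 ≈ 0.07819
  G=82: 82/255≈0.3216 > 0.04045 → ((0.3216+0.055)/1.055)^2.4 ≈ 0.08438
  B=127: 127/255≈0.4980 > 0.04045 → ((0.4980+0.055)/1.055)^2.4 ≈ 0.21223
  L1 = 0.2126×0.07819 + 0.7152×0.08438 + 0.0722×0.21223 ≈ 0.09229
Color 2 (135,168,22):
  R=135: 135/255≈0.5294 > 0.04045 → ((0.5294+0.055)/1.055)^2.4 ≈ 0.24228
  G=168: 168/255≈0.6588 > 0.04045 → ((0.6588+0.055)/1.055)^2.4 ≈ 0.39157
  B=22: 22/255≈0.0863 > 0.04045 → ((0.0863+0.055)/1.055)^2.4 ≈ 0.00802
  L2 = 0.2126×0.24228 + 0.7152×0.39157 + 0.0722×0.00802 ≈ 0.33214
Lighter = 0.33214, Darker = 0.09229
Ratio = (L_lighter + 0.05) / (L_darker + 0.05)
Ratio = (0.33214 + 0.05) / (0.09229 + 0.05) = 0.38214 / 0.14229 ≈ 2.6856
Ratio ≈ 2.69:1
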